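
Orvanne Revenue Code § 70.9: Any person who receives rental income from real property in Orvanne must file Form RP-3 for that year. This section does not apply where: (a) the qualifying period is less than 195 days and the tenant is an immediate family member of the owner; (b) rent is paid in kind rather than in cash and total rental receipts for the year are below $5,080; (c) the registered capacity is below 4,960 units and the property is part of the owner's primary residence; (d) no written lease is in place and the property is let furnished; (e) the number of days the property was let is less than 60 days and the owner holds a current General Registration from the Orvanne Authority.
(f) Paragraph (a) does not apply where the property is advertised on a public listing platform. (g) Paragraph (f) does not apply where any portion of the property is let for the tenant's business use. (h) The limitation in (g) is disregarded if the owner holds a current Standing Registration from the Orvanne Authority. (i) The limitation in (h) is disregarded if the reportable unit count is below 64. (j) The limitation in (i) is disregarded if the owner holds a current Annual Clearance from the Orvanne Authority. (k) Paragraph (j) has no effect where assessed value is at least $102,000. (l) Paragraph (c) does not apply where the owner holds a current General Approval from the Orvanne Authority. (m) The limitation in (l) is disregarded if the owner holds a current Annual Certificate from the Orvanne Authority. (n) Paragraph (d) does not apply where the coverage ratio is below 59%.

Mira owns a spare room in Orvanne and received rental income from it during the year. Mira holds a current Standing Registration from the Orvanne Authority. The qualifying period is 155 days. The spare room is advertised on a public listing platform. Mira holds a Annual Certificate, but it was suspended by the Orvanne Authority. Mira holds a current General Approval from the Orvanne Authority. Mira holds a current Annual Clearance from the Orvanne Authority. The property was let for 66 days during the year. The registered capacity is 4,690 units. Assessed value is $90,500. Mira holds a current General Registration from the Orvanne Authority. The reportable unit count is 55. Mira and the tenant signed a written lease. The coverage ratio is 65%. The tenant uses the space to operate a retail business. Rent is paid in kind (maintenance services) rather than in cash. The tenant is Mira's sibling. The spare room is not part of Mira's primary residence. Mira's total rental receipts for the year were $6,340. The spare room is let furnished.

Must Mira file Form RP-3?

Exception (a) is satisfied on its face — the qualifying period is 155 days, less than the 195 days limit; the tenant is an immediate family member. Turning to paragraphs (f)–(k): (f) operates against (a): the property is publicly advertised. (g) is triggered (the space is let for business use), but yields to (h): (h) operates against (g): a current Standing Registration is held. (i) is triggered (the reportable unit count is 55, below the 64 limit), but is displaced by (j): (j) operates — a current Annual Clearance is held. (k) does not operate here (assessed value is $90,500, short of $102,000), so (j) stands. So (a) is unavailable.
Exception (b) requires that total rental receipts for the year are below $5,080; but total rental receipts for the year are $6,340, not below $5,080, so (b) is unavailable.
Exception (c) does not apply: the spare room is not part of the primary residence.
Exception (d) does not apply: a written lease is in place.
Exception (e) fails — the number of days the property was let is 66 days, not less than 60 days.
No exception displaces § 70.9.

Yes — Mira must file Form RP-3.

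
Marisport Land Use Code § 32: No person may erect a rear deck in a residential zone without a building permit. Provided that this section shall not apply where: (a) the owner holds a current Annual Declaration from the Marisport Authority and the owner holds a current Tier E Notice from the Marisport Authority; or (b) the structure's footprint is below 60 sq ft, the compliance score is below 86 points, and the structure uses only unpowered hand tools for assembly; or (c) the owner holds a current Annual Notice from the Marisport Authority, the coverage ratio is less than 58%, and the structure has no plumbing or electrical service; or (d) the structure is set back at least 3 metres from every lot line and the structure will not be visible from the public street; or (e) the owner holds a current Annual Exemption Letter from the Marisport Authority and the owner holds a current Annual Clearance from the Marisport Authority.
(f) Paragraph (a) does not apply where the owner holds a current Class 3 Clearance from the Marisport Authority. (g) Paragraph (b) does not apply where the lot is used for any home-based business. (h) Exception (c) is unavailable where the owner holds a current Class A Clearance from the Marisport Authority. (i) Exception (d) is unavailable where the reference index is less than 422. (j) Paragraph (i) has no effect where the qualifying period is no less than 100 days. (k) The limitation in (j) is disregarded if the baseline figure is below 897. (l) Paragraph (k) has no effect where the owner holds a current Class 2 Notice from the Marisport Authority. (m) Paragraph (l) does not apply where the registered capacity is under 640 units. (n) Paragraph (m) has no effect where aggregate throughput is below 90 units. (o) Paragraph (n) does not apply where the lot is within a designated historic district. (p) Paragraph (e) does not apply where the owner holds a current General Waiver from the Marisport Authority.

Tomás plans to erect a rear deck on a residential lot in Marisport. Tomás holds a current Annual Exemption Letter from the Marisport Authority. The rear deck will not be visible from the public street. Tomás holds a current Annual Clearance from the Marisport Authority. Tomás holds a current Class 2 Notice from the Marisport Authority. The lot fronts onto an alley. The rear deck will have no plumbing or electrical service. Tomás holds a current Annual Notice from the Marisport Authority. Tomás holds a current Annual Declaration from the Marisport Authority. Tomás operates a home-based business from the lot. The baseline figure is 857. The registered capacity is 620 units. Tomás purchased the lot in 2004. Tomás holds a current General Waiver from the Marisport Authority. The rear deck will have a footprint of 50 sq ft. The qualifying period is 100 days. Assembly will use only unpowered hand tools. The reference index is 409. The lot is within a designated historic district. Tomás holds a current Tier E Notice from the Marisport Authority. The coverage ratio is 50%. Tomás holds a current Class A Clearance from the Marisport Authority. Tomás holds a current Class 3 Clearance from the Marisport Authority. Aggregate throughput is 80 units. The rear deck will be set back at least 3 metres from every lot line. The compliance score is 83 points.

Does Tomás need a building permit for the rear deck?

Yes — Tomás must obtain a building permit.

Exception (a)'s conditions are all satisfied: a current Annual Declaration is held; a current Tier E Notice is held. But: (f) is triggered — a current Class 3 Clearance is held. So (a) is unavailable.
Exception (b): the structure's footprint is 50 sq ft, below the 60 sq ft limit; the compliance score is 83 points, below the 86 points limit; assembly uses only hand tools — every condition holds. Turning to paragraph (g): (g) operates against (b): a home-based business operates on the lot. Exception (b) does not apply.
Exception (c) is satisfied on its face — a current Annual Notice is held; the coverage ratio is 50%, less than the 58% limit; there is no plumbing or electrical service. Turning to paragraph (h): (h) is triggered — a current Class A Clearance is held. So (c) is unavailable.
Exception (d) is satisfied on its face — the setback is at least 3 m on every side; the structure will not be visible from the street. However, paragraphs (i)–(o) must be considered: (i) operates against (d): the reference index is 409, less than the 422 limit. (j) applies (the qualifying period is 100 days, meeting the 100 days threshold), but is displaced by (k): (k) operates against (j): the baseline figure is 857, below the 897 limit. (l) would limit (k) — a current Class 2 Notice is held — but (m) sets (l) aside: (m) operates against (l): the registered capacity is 620 units, under the 640 units limit. (n) applies (aggregate throughput is 80 units, below the 90 units limit), but is displaced by (o): (o) operates against (n): the lot is in a historic district. So (d) is unavailable.
Exception (e)'s conditions are all satisfied: a current Annual Exemption Letter is held; a current Annual Clearance is held. But: (p) operates against (e): a current General Waiver is held. (e) is therefore removed.
No exception displaces § 32.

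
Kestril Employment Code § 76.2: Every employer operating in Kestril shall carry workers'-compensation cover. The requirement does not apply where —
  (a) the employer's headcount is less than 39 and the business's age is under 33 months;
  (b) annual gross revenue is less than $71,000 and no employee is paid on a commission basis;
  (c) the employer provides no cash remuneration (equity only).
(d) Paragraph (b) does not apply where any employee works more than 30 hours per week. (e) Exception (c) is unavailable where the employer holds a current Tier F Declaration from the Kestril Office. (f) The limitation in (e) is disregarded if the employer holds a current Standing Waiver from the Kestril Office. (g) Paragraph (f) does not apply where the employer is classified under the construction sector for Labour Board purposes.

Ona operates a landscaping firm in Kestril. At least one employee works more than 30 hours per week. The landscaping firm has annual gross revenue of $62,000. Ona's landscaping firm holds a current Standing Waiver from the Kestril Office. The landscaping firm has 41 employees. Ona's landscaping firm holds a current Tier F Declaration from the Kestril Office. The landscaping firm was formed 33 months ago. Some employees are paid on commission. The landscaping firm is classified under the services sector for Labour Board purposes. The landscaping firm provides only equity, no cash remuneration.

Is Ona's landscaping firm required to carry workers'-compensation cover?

Exception (a) does not apply: the employer's headcount is 41, not less than 39.
Exception (b) does not apply: some employees are paid on commission.
Exception (c)'s conditions are all satisfied: remuneration is equity-only. Considering the limiting provisions: (e) is triggered (a current Tier F Declaration is held), but is set aside by (f): (f) operates against (e): a current Standing Waiver is held. (g) is not triggered (the landscaping firm is classified under the services sector), so (f) stands. (c) remains available.

No — exception (c) applies; Ona's landscaping firm is not required to carry workers'-compensation cover.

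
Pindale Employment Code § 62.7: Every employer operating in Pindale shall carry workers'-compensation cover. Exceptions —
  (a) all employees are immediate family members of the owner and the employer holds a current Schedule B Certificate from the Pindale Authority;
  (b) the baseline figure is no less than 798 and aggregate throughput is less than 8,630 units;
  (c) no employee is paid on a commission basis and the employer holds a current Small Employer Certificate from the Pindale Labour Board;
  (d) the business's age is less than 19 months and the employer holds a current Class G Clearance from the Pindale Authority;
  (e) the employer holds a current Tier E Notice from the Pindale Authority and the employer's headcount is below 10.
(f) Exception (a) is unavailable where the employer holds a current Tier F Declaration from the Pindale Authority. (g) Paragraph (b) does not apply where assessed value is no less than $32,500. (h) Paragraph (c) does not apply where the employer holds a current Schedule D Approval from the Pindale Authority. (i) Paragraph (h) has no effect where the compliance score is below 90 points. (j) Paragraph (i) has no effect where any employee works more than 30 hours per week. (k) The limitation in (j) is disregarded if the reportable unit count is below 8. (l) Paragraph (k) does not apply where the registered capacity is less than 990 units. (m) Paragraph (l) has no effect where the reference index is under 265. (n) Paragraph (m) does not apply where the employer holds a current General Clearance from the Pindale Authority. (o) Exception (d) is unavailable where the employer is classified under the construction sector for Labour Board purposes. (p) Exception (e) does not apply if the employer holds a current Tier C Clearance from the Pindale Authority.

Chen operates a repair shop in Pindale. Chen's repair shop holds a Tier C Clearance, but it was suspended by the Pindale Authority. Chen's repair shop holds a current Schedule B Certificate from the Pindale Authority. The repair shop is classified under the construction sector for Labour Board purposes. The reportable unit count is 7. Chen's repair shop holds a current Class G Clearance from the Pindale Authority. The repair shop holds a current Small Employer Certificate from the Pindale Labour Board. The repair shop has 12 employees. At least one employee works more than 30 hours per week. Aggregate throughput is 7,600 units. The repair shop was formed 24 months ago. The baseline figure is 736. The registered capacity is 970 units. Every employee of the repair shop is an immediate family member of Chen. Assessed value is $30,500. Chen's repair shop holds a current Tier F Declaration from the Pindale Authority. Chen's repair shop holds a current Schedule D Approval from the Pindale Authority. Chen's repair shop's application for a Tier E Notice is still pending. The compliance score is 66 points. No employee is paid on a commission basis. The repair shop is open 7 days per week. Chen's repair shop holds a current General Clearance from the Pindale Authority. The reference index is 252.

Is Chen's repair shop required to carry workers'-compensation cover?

Yes — Chen's repair shop must carry workers'-compensation cover.

Exception (a) is satisfied on its face — every employee is an immediate family member; a current Schedule B Certificate is held. But applying paragraph (f): (f) applies — a current Tier F Declaration is held. So (a) is unavailable.
Exception (b) requires that the baseline figure is no less than 798; but the baseline figure is 736, short of 798, so (b) is unavailable.
Exception (c): no employee is paid on commission; a current Small Employer Certificate is held — every condition holds. But applying paragraphs (h)–(n): (h) is engaged — a current Schedule D Approval is held. (i) is triggered (the compliance score is 66 points, below the 90 points limit), but is displaced by (j): (j) operates — at least one employee exceeds 30 hours/week. (k) would limit (j) — the reportable unit count is 7, below the 8 limit — but (l) sets (k) aside: (l) operates — the registered capacity is 970 units, less than the 990 units limit. (m) would limit (l) — the reference index is 252, under the 265 limit — but (n) sets (m) aside: (n) operates — a current General Clearance is held. Exception (c) does not apply.
Exception (d) requires that the business's age is less than 19 months; but the business's age is 24 months, not less than 19 months, so (d) is unavailable.
Exception (e) fails — the Tier E Notice is not current.
No exception is made out. Chen's repair shop falls within the general rule.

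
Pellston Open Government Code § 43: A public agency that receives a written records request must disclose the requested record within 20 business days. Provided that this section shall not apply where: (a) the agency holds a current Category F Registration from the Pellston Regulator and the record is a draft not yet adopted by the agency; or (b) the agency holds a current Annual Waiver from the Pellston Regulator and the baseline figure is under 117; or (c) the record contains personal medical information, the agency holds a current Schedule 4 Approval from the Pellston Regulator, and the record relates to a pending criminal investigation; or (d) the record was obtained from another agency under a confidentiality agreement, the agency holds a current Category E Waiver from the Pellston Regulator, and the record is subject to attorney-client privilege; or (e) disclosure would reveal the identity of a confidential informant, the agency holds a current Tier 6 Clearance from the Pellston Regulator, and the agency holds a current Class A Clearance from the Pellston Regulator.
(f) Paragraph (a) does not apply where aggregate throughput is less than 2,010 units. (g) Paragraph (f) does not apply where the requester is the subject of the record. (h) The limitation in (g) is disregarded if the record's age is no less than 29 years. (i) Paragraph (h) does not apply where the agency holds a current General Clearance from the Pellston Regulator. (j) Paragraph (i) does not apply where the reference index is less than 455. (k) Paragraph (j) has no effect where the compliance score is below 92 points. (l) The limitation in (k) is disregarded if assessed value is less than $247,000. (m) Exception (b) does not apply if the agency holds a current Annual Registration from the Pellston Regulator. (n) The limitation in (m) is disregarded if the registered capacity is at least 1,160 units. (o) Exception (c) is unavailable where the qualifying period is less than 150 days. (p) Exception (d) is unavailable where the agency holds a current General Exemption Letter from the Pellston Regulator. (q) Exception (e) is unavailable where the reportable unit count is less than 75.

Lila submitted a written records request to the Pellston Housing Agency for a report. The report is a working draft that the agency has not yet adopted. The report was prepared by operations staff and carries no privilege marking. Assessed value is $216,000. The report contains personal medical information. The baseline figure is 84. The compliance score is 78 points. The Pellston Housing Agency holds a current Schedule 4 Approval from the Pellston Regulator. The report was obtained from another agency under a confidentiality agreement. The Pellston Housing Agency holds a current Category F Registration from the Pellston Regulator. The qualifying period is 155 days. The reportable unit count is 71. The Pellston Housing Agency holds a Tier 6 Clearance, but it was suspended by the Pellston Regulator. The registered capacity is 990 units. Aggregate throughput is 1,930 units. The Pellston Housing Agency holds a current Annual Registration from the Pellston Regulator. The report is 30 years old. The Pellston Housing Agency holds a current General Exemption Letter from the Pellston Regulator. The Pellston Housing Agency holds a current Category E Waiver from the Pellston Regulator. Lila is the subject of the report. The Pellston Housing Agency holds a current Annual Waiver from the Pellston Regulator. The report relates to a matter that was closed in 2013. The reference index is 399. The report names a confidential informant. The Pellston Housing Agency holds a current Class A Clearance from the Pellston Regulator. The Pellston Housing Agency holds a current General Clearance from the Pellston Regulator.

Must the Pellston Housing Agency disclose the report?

Exception (a)'s conditions are all satisfied: a current Category F Registration is held; the report is an unadopted draft. Turning to paragraphs (f)–(l): (f) is engaged — aggregate throughput is 1,930 units, less than the 2,010 units limit. (g) is triggered (Lila is the subject of the report), but is displaced by (h): (h) applies — the record's age is 30 years, meeting the 29 years threshold. (i) is triggered (a current General Clearance is held), but is itself disapplied by (j): (j) is triggered — the reference index is 399, less than the 455 limit. (k) is engaged (the compliance score is 78 points, below the 92 points limit), but is set aside by (l): (l) is engaged — assessed value is $216,000, less than the $247,000 limit. (a) is therefore removed.
Exception (b): a current Annual Waiver is held; the baseline figure is 84, under the 117 limit — every condition holds. But: (m) operates against (b): a current Annual Registration is held. (n) is not triggered (the registered capacity is 990 units, short of 1,160 units), so (m) stands. (b) is therefore removed.
Exception (c) fails — the report relates to a closed matter.
Exception (d) does not apply: the report carries no privilege marking.
Exception (e) does not apply: there is no Tier 6 Clearance in force.
No exception is made out. the Pellston Housing Agency falls within the general rule.

Yes — the Pellston Housing Agency must disclose the report.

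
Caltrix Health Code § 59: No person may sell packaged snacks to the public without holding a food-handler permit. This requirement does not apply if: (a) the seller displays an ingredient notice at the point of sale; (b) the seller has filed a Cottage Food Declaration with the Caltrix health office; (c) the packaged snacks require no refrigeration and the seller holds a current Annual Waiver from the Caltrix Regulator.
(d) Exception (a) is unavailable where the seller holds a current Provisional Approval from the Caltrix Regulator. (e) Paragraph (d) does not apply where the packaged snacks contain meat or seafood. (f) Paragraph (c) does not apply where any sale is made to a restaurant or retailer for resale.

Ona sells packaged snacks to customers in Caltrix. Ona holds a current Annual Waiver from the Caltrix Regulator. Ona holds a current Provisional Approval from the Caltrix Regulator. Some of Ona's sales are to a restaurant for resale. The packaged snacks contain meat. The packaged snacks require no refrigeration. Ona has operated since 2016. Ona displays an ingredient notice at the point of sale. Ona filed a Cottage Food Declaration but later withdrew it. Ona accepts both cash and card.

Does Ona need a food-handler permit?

No — exception (a) applies; Ona is not required to hold a food-handler permit.

Exception (a) is satisfied on its face — an ingredient notice is displayed. Applying paragraphs (d)–(e): (d) would limit (a) — a current Provisional Approval is held — but (e) sets (d) aside: (e) is engaged — the packaged snacks contain meat. So (a) applies.
Exception (b) does not apply: the Cottage Food Declaration was withdrawn.
All of (c)'s requirements are met (the packaged snacks are shelf-stable; a current Annual Waiver is held). But: (f) operates against (c): some sales are to a restaurant for resale. So (c) is unavailable.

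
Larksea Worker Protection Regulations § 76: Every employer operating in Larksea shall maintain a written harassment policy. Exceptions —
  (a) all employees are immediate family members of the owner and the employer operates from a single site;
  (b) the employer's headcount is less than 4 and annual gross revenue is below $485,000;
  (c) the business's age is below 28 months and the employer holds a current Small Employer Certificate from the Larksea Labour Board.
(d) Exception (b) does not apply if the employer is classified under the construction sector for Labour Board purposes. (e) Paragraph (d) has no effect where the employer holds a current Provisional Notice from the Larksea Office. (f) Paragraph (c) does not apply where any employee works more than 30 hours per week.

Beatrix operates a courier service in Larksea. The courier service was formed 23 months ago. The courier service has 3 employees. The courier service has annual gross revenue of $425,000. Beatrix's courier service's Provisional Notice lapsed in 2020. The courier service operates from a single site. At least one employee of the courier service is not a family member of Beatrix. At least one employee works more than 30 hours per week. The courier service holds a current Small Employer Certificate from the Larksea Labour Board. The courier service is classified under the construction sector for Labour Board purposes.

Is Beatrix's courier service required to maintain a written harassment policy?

Exception (a) does not apply: at least one employee is not a family member.
All of (b)'s requirements are met (the employer's headcount is 3, less than the 4 limit; annual gross revenue is $425,000, below the $485,000 limit). But applying paragraphs (d)–(e): (d) operates against (b): the courier service is classified under the construction sector. (e), which would lift (d), does not operate here — there is no Provisional Notice in force. (b) is therefore removed.
All of (c)'s requirements are met (the business's age is 23 months, below the 28 months limit; a current Small Employer Certificate is held). Turning to paragraph (f): (f) applies — at least one employee exceeds 30 hours/week. Exception (c) does not apply.
No exception applies. The general rule governs.

Yes — Beatrix's courier service must maintain a written harassment policy.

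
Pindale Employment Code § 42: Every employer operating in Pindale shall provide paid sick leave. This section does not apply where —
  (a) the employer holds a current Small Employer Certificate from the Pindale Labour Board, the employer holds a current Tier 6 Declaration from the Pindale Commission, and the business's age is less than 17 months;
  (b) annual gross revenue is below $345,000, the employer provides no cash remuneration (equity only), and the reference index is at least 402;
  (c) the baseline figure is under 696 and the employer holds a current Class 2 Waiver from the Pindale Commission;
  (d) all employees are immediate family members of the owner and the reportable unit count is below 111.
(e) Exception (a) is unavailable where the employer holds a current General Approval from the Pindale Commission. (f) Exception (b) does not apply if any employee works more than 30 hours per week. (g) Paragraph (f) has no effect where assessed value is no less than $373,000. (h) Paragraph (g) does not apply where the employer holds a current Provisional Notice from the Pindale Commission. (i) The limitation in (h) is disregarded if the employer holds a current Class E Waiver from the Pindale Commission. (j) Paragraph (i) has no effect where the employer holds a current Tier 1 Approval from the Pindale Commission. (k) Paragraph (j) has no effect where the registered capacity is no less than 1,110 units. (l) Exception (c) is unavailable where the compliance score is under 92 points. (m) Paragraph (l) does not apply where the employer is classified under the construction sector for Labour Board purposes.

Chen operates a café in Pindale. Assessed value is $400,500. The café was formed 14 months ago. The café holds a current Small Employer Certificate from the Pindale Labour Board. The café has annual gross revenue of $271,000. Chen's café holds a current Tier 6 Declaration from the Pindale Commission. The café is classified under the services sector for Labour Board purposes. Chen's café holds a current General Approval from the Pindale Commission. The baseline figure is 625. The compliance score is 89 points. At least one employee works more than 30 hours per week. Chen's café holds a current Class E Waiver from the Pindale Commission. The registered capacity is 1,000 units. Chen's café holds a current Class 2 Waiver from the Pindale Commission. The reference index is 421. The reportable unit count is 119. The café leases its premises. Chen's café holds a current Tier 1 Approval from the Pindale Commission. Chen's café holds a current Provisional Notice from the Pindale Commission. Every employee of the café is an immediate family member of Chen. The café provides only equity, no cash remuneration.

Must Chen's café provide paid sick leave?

Exception (a): a current Small Employer Certificate is held; a current Tier 6 Declaration is held; the business's age is 14 months, less than the 17 months limit — every condition holds. But applying paragraph (e): (e) operates against (a): a current General Approval is held. So (a) is unavailable.
Exception (b) is satisfied on its face — annual gross revenue is $271,000, below the $345,000 limit; remuneration is equity-only; the reference index is 421, meeting the 402 threshold. But: (f) is triggered — at least one employee exceeds 30 hours/week. (g) would limit (f) — assessed value is $400,500, meeting the $373,000 threshold — but (h) sets (g) aside: (h) operates against (g): a current Provisional Notice is held. (i) is engaged (a current Class E Waiver is held), but is overridden by (j): (j) operates against (i): a current Tier 1 Approval is held. (k) is not triggered (the registered capacity is 1,000 units, short of 1,110 units), so (j) stands. So (b) is unavailable.
Exception (c)'s conditions are all satisfied: the baseline figure is 625, under the 696 limit; a current Class 2 Waiver is held. However, paragraphs (l)–(m) must be considered: (l) applies — the compliance score is 89 points, under the 92 points limit. (m) is inapplicable (the café is classified under the services sector), so (l) stands. Exception (c) does not apply.
Exception (d) requires that the reportable unit count is below 111; but the reportable unit count is 119, not below 111, so (d) is unavailable.
None of the exceptions is available; § 42 applies in full.

Yes — Chen's café must provide paid sick leave.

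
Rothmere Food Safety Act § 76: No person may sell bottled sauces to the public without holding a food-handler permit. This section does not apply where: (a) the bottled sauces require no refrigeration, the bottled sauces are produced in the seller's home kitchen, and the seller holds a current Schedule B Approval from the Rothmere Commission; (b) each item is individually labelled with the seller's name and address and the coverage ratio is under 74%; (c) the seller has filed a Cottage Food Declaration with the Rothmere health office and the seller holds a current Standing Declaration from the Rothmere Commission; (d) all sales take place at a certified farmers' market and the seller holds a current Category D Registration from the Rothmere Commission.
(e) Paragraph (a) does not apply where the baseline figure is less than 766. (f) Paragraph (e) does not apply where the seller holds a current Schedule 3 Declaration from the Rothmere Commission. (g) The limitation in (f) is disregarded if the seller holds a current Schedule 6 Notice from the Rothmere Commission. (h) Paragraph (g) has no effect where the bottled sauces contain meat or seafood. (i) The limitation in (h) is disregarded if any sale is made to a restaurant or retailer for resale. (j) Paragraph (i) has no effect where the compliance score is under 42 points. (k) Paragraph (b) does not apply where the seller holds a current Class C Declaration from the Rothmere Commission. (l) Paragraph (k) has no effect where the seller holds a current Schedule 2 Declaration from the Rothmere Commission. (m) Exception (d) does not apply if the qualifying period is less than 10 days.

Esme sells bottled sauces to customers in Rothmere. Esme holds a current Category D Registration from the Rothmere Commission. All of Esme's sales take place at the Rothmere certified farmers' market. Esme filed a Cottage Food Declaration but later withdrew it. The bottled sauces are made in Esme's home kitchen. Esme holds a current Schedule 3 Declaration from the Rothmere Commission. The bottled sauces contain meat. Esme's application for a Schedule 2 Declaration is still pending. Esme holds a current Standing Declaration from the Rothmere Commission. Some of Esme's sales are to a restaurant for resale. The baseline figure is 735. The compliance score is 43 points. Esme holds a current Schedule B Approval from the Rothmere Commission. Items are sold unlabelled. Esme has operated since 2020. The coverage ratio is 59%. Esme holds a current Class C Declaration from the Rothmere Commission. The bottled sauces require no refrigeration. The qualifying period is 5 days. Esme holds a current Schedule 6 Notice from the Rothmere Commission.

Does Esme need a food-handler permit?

Yes — Esme must hold a food-handler permit.

Exception (a) is satisfied on its face — the bottled sauces are shelf-stable; the bottled sauces are home-kitchen produced; a current Schedule B Approval is held. But applying paragraphs (e)–(j): (e) operates — the baseline figure is 735, less than the 766 limit. (f) operates (a current Schedule 3 Declaration is held), but is overridden by (g): (g) is triggered — a current Schedule 6 Notice is held. (h) would limit (g) — the bottled sauces contain meat — but (i) sets (h) aside: (i) applies — some sales are to a restaurant for resale. (j) is not triggered (the compliance score is 43 points, not under 42 points), so (i) stands. So (a) is unavailable.
Exception (b) does not apply: items are sold unlabelled.
Exception (c) requires that the seller has filed a Cottage Food Declaration with the Rothmere health office; but the Cottage Food Declaration was withdrawn, so (c) is unavailable.
Exception (d): all sales are at a certified farmers' market; a current Category D Registration is held — every condition holds. But applying paragraph (m): (m) is engaged — the qualifying period is 5 days, less than the 10 days limit. (d) is therefore removed.
No exception is made out. Esme falls within the general rule.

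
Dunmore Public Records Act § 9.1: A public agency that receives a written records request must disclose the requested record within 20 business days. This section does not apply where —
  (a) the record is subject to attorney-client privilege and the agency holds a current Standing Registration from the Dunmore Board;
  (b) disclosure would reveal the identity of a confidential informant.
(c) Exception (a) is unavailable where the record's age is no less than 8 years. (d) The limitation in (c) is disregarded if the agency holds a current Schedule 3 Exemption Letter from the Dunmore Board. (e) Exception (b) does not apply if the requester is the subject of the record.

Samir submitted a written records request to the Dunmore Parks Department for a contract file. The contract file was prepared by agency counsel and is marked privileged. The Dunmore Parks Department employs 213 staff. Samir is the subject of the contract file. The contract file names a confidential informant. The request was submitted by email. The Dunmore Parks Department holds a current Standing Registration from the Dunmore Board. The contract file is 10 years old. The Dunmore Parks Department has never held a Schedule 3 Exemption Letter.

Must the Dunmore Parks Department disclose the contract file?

Yes — the Dunmore Parks Department must disclose the contract file.

Exception (a) is satisfied on its face — the contract file is privileged; a current Standing Registration is held. But: (c) is engaged — the record's age is 10 years, meeting the 8 years threshold. (d), which would lift (c), is not engaged — the Schedule 3 Exemption Letter is not current. (a) is therefore removed.
Exception (b): the contract file names a confidential informant — every condition holds. But applying paragraph (e): (e) is engaged — Samir is the subject of the contract file. (b) is therefore removed.
Every exception is unavailable, so the rule governs.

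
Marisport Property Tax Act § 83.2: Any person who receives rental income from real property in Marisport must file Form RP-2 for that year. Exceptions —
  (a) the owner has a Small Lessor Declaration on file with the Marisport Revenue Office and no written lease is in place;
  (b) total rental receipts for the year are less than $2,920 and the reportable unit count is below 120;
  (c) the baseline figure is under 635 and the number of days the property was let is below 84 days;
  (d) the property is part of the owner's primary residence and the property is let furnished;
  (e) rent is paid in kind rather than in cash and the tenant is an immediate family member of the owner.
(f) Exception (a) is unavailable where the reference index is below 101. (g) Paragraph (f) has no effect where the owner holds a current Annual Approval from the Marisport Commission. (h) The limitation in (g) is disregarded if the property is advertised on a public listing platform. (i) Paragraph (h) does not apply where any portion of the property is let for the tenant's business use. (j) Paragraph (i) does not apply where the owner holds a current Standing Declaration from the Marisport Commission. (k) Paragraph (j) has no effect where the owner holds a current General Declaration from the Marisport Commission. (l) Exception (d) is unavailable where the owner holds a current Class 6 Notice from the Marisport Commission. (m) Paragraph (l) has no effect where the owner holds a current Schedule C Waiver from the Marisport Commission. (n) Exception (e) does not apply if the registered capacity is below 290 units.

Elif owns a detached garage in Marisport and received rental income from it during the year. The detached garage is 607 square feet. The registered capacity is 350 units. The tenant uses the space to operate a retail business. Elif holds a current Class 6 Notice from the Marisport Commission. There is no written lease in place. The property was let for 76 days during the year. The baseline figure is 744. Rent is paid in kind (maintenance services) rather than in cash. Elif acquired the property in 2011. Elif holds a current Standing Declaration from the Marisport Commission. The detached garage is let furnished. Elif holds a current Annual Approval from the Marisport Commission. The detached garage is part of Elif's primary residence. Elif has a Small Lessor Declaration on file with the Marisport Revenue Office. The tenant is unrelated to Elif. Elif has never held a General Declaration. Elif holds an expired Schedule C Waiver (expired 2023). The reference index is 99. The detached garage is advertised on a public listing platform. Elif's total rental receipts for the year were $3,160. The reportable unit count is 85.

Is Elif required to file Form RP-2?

Yes — Elif must file Form RP-2.

Exception (a)'s conditions are all satisfied: a Small Lessor Declaration is on file; there is no written lease. However, paragraphs (f)–(k) must be considered: (f) is engaged — the reference index is 99, below the 101 limit. (g) would limit (f) — a current Annual Approval is held — but (h) sets (g) aside: (h) operates against (g): the property is publicly advertised. (i) would limit (h) — the space is let for business use — but (j) sets (i) aside: (j) operates against (i): a current Standing Declaration is held. (k), which would lift (j), does not operate here — there is no General Declaration in force. Exception (a) does not apply.
Exception (b) does not apply: total rental receipts for the year are $3,160, not less than $2,920.
Exception (c) requires that the baseline figure is under 635; but the baseline figure is 744, not under 635, so (c) is unavailable.
Exception (d) is satisfied on its face — the detached garage is part of the primary residence; the property is let furnished. Turning to paragraphs (l)–(m): (l) operates against (d): a current Class 6 Notice is held. (m), which would lift (l), is not triggered — there is no Schedule C Waiver in force. So (d) is unavailable.
Exception (e) fails — the tenant is unrelated to the owner.
No exception is made out. Elif falls within the general rule.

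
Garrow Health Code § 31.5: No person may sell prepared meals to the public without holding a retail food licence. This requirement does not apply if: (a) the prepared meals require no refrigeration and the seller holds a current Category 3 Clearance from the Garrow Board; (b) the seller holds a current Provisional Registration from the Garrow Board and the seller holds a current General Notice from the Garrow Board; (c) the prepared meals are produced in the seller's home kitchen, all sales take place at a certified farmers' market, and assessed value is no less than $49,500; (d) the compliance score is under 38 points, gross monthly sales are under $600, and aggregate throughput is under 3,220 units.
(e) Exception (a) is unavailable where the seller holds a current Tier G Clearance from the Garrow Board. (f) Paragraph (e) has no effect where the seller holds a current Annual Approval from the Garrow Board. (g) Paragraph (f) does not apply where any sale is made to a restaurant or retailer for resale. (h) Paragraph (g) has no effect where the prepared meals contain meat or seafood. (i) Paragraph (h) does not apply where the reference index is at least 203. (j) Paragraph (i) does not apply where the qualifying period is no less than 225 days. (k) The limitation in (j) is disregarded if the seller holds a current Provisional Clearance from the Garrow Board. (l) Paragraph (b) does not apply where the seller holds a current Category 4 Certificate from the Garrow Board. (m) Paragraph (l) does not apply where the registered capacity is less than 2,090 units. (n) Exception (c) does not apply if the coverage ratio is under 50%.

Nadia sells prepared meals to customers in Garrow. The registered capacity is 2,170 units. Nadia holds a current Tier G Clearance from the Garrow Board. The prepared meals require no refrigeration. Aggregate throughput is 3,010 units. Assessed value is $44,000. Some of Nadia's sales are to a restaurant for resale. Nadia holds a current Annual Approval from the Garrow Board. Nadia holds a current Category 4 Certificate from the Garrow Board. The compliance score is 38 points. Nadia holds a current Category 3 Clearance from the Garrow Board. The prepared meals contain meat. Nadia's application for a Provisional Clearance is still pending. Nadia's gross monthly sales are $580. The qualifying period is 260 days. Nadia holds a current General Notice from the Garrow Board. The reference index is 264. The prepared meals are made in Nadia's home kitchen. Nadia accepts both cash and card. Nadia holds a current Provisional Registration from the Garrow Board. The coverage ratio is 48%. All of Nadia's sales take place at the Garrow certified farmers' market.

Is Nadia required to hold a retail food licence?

All of (a)'s requirements are met (the prepared meals are shelf-stable; a current Category 3 Clearance is held). Under paragraphs (e)–(k): (e) operates (a current Tier G Clearance is held), but is set aside by (f): (f) operates — a current Annual Approval is held. (g) would limit (f) — some sales are to a restaurant for resale — but (h) sets (g) aside: (h) operates against (g): the prepared meals contain meat. (i) applies (the reference index is 264, meeting the 203 threshold), but yields to (j): (j) operates against (i): the qualifying period is 260 days, meeting the 225 days threshold. (k), which would lift (j), is inapplicable — the Provisional Clearance is not current. So (a) applies.
Exception (b)'s conditions are all satisfied: a current Provisional Registration is held; a current General Notice is held. Turning to paragraphs (l)–(m): (l) operates against (b): a current Category 4 Certificate is held. (m) is not triggered (the registered capacity is 2,170 units, not less than 2,090 units), so (l) stands. Exception (b) does not apply.
Exception (c) does not apply: assessed value is $44,000, short of $49,500.
Exception (d) does not apply: the compliance score is 38 points, not under 38 points.

No — exception (a) applies; Nadia is not required to hold a retail food licence.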